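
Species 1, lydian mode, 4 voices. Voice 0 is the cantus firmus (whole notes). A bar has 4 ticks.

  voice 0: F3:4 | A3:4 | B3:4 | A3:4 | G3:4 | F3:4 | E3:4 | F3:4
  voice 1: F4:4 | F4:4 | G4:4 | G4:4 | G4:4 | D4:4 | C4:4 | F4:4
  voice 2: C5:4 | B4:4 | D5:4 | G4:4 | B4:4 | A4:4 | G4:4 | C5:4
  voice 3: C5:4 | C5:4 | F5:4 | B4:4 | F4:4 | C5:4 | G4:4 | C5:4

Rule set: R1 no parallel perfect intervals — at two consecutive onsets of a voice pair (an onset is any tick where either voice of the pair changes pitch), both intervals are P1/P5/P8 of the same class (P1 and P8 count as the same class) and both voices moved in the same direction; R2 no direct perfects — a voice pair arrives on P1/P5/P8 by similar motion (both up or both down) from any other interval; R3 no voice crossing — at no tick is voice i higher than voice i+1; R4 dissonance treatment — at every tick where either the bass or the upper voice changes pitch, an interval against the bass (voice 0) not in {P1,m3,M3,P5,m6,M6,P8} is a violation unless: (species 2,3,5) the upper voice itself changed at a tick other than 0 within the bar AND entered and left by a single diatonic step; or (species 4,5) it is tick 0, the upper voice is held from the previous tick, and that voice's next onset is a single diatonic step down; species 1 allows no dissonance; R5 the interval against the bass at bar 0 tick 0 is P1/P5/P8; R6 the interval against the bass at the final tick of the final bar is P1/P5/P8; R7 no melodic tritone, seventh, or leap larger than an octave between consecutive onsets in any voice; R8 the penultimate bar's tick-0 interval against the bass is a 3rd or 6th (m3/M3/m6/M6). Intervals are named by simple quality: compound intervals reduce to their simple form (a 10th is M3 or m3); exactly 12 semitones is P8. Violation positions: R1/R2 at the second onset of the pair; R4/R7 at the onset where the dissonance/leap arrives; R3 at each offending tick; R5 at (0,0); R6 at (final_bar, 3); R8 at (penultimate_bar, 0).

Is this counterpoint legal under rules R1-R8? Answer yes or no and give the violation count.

No (23 violations)

bar 0: v0=F3 v1=F4 v2=C5 v3=C5 (P5)
bar 1: v0=A3 v1=F4 v2=B4 v3=C5 (m3)
bar 2: v0=B3 v1=G4 v2=D5 v3=F5 (TT)
bar 3: v0=A3 v1=G4 v2=G4 v3=B4 (M2)
bar 4: v0=G3 v1=G4 v2=B4 v3=F4 (m7)
bar 5: v0=F3 v1=D4 v2=A4 v3=C5 (P5)
bar 6: v0=E3 v1=C4 v2=G4 v3=G4 (m3)
bar 7: v0=F3 v1=F4 v2=C5 v3=C5 (P5)
  R4 @ bar1.0: A3/B4 M2 untreated
  R2 @ bar2.0: F4/B4 TT -> G4/D5 P5 similar
  R4 @ bar2.0: B3/F5 TT untreated
  R4 @ bar3.0: A3/G4 m7 untreated
  R4 @ bar3.0: A3/G4 m7 untreated
  R4 @ bar3.0: A3/B4 M2 untreated
  R7 @ bar3.0: F5->B4 leap 6st
  R3 @ bar4.0: B4 above F4
  R4 @ bar4.0: G3/F4 m7 untreated
  R7 @ bar4.0: B4->F4 leap 6st
  R3 @ bar4.1: B4 above F4
  R3 @ bar4.2: B4 above F4
  R3 @ bar4.3: B4 above F4
  R2 @ bar5.0: G4/B4 M3 -> D4/A4 P5 similar
  R1 @ bar6.0: D4/A4 P5 -> C4/G4 P5 similar
  R2 @ bar6.0: D4/C5 m7 -> C4/G4 P5 similar
  R2 @ bar6.0: A4/C5 m3 -> G4/G4 P1 similar
  R1 @ bar7.0: C4/G4 P5 -> F4/C5 P5 similar
  R1 @ bar7.0: C4/G4 P5 -> F4/C5 P5 similar
  R1 @ bar7.0: G4/G4 P1 -> C5/C5 P1 similar
  R2 @ bar7.0: E3/C4 m6 -> F3/F4 P8 similar
  R2 @ bar7.0: E3/G4 m3 -> F3/C5 P5 similar
  R2 @ bar7.0: E3/G4 m3 -> F3/C5 P5 similar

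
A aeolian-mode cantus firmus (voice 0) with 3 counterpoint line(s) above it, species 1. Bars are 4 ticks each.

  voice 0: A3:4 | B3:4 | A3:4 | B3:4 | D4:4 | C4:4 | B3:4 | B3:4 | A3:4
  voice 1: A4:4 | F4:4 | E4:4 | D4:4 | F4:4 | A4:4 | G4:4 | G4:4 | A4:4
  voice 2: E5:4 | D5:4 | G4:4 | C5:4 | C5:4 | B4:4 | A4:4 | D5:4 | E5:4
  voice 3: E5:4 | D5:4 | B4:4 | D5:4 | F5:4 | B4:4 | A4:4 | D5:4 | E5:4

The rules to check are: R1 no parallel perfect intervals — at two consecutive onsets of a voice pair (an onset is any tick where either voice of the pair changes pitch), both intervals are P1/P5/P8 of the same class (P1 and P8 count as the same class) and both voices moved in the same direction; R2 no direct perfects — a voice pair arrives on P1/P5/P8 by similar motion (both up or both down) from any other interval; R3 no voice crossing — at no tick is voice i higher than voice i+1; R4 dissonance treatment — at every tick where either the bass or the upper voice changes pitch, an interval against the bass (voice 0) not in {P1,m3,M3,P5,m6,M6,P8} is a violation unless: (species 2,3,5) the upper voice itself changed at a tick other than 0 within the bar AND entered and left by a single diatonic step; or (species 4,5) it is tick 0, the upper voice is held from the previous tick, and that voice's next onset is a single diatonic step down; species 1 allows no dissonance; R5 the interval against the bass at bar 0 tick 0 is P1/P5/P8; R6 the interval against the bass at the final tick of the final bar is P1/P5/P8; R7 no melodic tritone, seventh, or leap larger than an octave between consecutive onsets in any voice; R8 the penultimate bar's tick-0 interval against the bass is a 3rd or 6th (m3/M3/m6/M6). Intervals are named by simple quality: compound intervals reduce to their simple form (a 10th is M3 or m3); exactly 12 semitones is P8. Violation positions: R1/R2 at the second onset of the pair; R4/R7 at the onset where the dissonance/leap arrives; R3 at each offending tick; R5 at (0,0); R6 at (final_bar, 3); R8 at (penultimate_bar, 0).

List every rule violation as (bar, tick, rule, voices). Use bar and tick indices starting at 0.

bar 0: v0=A3 v1=A4 v2=E5 v3=E5 downbeat P5
bar 1: v0=B3 v1=F4 v2=D5 v3=D5 downbeat m3
bar 2: v0=A3 v1=E4 v2=G4 v3=B4 downbeat M2
bar 3: v0=B3 v1=D4 v2=C5 v3=D5 downbeat m3
bar 4: v0=D4 v1=F4 v2=C5 v3=F5 downbeat m3
bar 5: v0=C4 v1=A4 v2=B4 v3=B4 downbeat M7
bar 6: v0=B3 v1=G4 v2=A4 v3=A4 downbeat m7
bar 7: v0=B3 v1=G4 v2=D5 v3=D5 downbeat m3
bar 8: v0=A3 v1=A4 v2=E5 v3=E5 downbeat P5
  -> R1 @ bar 1 tick 0 v(2, 3): E5/E5 P1 -> D5/D5 P1 similar
  -> R4 @ bar 1 tick 0 v(0, 1): B3/F4 TT untreated
  -> R2 @ bar 2 tick 0 v(0, 1): B3/F4 TT -> A3/E4 P5 similar
  -> R2 @ bar 2 tick 0 v(1, 3): F4/D5 M6 -> E4/B4 P5 similar
  -> R4 @ bar 2 tick 0 v(0, 2): A3/G4 m7 untreated
  -> R4 @ bar 2 tick 0 v(0, 3): A3/B4 M2 untreated
  -> R4 @ bar 3 tick 0 v(0, 2): B3/C5 m2 untreated
  -> R1 @ bar 4 tick 0 v(1, 3): D4/D5 P8 -> F4/F5 P8 similar
  -> R4 @ bar 4 tick 0 v(0, 2): D4/C5 m7 untreated
  -> R2 @ bar 5 tick 0 v(2, 3): C5/F5 P4 -> B4/B4 P1 similar
  -> R4 @ bar 5 tick 0 v(0, 2): C4/B4 M7 untreated
  -> R4 @ bar 5 tick 0 v(0, 3): C4/B4 M7 untreated
  -> R7 @ bar 5 tick 0 v(3,): F5->B4 leap 6st
  -> R1 @ bar 6 tick 0 v(2, 3): B4/B4 P1 -> A4/A4 P1 similar
  -> R4 @ bar 6 tick 0 v(0, 2): B3/A4 m7 untreated
  -> R4 @ bar 6 tick 0 v(0, 3): B3/A4 m7 untreated
  -> R1 @ bar 7 tick 0 v(2, 3): A4/A4 P1 -> D5/D5 P1 similar
  -> R1 @ bar 8 tick 0 v(1, 2): G4/D5 P5 -> A4/E5 P5 similar
  -> R1 @ bar 8 tick 0 v(1, 3): G4/D5 P5 -> A4/E5 P5 similar
  -> R1 @ bar 8 tick 0 v(2, 3): D5/D5 P1 -> E5/E5 P1 similar

(1, 0, R1, (2, 3))
(1, 0, R4, (0, 1))
(2, 0, R2, (0, 1))
(2, 0, R2, (1, 3))
(2, 0, R4, (0, 2))
(2, 0, R4, (0, 3))
(3, 0, R4, (0, 2))
(4, 0, R1, (1, 3))
(4, 0, R4, (0, 2))
(5, 0, R2, (2, 3))
(5, 0, R4, (0, 2))
(5, 0, R4, (0, 3))
(5, 0, R7, (3,))
(6, 0, R1, (2, 3))
(6, 0, R4, (0, 2))
(6, 0, R4, (0, 3))
(7, 0, R1, (2, 3))
(8, 0, R1, (1, 2))
(8, 0, R1, (1, 3))
(8, 0, R1, (2, 3))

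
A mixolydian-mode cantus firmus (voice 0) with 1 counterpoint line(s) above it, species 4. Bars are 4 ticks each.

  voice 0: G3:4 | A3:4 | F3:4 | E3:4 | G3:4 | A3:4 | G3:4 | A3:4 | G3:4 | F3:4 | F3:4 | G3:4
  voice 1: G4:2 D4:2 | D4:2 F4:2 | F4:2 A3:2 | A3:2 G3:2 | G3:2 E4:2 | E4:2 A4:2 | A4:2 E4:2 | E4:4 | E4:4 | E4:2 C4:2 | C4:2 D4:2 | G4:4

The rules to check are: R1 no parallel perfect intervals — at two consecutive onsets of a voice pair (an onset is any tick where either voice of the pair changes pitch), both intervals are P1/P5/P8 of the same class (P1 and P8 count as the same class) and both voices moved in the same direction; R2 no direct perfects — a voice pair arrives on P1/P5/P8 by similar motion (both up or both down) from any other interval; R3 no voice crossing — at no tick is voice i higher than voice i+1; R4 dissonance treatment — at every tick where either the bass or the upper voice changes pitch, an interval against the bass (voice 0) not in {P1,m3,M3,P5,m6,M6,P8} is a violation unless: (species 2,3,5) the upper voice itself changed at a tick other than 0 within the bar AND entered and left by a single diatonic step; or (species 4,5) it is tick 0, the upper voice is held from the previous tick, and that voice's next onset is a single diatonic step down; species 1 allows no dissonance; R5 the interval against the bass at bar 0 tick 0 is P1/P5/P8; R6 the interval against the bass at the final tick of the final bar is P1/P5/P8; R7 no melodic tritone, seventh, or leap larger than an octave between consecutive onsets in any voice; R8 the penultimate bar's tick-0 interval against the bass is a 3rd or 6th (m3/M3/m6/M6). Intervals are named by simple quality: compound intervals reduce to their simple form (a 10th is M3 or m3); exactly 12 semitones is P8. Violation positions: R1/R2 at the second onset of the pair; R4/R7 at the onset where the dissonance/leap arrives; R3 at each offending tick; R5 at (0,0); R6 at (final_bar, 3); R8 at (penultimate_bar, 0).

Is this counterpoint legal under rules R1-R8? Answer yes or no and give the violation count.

bar 0: v0=G3 v1=G4 (P8)
bar 1: v0=A3 v1=D4 (P4)
bar 2: v0=F3 v1=F4 (P8)
bar 3: v0=E3 v1=A3 (P4)
bar 4: v0=G3 v1=G3 (P1)
bar 5: v0=A3 v1=E4 (P5)
bar 6: v0=G3 v1=A4 (M2)
bar 7: v0=A3 v1=E4 (P5)
bar 8: v0=G3 v1=E4 (M6)
bar 9: v0=F3 v1=E4 (M7)
bar 10: v0=F3 v1=C4 (P5)
bar 11: v0=G3 v1=G4 (P8)
  R4 @ bar1.0: A3/D4 P4 untreated
  R4 @ bar6.0: G3/A4 M2 untreated
  R4 @ bar9.0: F3/E4 M7 untreated
  R8 @ bar10.0: penult P5 not 3rd/6th
  R2 @ bar11.0: F3/D4 M6 -> G3/G4 P8 similar

No (5 violations)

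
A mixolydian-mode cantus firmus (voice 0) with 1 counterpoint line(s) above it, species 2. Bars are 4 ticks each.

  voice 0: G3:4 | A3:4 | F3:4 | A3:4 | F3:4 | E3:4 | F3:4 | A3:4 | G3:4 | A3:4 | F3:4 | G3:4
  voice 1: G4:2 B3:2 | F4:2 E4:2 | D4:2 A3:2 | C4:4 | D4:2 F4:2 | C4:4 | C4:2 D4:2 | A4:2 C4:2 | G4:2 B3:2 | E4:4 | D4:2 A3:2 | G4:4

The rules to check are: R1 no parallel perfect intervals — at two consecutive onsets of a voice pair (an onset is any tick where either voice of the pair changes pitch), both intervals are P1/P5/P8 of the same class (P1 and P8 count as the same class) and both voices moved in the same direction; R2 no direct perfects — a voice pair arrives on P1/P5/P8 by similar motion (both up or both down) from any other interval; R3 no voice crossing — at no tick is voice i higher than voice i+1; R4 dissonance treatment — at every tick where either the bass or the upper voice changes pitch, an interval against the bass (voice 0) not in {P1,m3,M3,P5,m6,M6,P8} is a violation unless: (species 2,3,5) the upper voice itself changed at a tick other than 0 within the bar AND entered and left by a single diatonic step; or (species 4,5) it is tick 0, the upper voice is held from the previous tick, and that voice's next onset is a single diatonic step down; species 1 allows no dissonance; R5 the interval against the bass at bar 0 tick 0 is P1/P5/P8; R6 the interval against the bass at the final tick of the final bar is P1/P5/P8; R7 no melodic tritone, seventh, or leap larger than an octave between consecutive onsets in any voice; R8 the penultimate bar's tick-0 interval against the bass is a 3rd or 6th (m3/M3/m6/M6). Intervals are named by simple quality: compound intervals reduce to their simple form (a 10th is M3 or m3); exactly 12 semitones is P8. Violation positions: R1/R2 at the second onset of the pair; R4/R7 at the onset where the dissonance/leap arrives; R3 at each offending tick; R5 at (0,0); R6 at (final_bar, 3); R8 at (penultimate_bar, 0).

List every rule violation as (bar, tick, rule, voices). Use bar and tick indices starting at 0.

(1, 0, R7, (1,))
(7, 0, R2, (0, 1))
(9, 0, R2, (0, 1))
(11, 0, R2, (0, 1))
(11, 0, R7, (1,))

bar 0: v0=G3 v1=G4 downbeat P8
bar 1: v0=A3 v1=F4 downbeat m6
bar 2: v0=F3 v1=D4 downbeat M6
bar 3: v0=A3 v1=C4 downbeat m3
bar 4: v0=F3 v1=D4 downbeat M6
bar 5: v0=E3 v1=C4 downbeat m6
bar 6: v0=F3 v1=C4 downbeat P5
bar 7: v0=A3 v1=A4 downbeat P8
bar 8: v0=G3 v1=G4 downbeat P8
bar 9: v0=A3 v1=E4 downbeat P5
bar 10: v0=F3 v1=D4 downbeat M6
bar 11: v0=G3 v1=G4 downbeat P8
  -> R7 @ bar 1 tick 0 v(1,): B3->F4 leap 6st
  -> R2 @ bar 7 tick 0 v(0, 1): F3/D4 M6 -> A3/A4 P8 similar
  -> R2 @ bar 9 tick 0 v(0, 1): G3/B3 M3 -> A3/E4 P5 similar
  -> R2 @ bar 11 tick 0 v(0, 1): F3/A3 M3 -> G3/G4 P8 similar
  -> R7 @ bar 11 tick 0 v(1,): A3->G4 leap 10st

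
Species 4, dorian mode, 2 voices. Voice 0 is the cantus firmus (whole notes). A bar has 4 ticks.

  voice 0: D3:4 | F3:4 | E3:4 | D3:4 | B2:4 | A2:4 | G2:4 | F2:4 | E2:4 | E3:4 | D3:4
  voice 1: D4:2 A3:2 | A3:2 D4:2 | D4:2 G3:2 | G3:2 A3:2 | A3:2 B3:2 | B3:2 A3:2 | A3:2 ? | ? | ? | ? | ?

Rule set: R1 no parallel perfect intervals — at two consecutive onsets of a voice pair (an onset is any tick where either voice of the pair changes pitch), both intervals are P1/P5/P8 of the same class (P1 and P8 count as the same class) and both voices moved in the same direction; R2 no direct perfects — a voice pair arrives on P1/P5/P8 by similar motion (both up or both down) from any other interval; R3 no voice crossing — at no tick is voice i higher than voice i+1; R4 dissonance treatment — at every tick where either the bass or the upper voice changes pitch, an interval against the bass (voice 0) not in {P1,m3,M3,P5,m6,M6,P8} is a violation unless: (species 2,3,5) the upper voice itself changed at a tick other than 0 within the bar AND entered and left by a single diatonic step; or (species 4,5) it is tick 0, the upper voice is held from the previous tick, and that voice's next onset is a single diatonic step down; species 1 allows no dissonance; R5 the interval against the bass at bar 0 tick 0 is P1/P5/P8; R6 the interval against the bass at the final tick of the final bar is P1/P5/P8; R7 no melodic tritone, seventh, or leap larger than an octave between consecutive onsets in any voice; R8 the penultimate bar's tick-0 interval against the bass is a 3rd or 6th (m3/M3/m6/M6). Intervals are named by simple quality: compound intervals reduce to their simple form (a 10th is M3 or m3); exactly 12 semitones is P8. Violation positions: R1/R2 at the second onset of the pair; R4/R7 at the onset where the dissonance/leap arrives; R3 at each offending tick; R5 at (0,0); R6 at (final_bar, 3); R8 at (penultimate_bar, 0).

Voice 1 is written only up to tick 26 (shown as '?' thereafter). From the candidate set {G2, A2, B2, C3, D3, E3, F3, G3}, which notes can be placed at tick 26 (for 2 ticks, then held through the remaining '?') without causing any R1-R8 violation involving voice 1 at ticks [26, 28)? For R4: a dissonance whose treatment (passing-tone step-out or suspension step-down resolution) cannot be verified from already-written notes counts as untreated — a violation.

G2: violates R7
A2: violates R4
B2: violates R7
C3: violates R4
D3: legal
E3: legal
F3: violates R4
G3: legal

{D3, E3, G3}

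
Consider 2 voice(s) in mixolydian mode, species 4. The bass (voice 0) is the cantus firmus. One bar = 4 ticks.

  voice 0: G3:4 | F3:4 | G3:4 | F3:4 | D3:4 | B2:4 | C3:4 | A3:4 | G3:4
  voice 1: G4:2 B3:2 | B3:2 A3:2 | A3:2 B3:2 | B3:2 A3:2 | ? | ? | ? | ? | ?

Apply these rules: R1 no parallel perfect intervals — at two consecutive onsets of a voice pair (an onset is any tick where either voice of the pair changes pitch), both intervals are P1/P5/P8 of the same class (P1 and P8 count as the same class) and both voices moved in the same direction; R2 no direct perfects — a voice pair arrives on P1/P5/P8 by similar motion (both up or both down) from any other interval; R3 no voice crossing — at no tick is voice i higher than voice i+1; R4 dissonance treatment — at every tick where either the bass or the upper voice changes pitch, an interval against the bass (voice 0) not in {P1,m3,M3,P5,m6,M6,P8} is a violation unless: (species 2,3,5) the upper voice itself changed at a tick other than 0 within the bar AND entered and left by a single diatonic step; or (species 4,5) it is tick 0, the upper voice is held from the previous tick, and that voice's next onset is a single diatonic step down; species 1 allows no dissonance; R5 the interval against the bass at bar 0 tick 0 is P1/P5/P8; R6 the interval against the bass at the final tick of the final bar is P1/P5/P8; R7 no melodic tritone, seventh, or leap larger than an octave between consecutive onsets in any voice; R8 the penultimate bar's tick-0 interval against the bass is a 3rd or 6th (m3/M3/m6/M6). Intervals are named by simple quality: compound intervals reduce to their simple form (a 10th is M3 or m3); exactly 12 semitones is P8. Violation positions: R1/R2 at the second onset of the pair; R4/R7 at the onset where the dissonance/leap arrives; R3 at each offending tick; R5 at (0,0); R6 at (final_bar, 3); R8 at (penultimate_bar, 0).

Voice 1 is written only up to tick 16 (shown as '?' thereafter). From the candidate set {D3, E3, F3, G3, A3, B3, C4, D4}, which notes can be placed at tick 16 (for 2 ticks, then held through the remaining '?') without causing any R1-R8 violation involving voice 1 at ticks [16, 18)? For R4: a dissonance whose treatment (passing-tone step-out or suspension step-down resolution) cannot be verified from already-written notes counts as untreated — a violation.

{A3, B3, D4, F3}

D3: violates R2
E3: violates R4
F3: legal
G3: violates R4
A3: legal
B3: legal
C4: violates R4
D4: legal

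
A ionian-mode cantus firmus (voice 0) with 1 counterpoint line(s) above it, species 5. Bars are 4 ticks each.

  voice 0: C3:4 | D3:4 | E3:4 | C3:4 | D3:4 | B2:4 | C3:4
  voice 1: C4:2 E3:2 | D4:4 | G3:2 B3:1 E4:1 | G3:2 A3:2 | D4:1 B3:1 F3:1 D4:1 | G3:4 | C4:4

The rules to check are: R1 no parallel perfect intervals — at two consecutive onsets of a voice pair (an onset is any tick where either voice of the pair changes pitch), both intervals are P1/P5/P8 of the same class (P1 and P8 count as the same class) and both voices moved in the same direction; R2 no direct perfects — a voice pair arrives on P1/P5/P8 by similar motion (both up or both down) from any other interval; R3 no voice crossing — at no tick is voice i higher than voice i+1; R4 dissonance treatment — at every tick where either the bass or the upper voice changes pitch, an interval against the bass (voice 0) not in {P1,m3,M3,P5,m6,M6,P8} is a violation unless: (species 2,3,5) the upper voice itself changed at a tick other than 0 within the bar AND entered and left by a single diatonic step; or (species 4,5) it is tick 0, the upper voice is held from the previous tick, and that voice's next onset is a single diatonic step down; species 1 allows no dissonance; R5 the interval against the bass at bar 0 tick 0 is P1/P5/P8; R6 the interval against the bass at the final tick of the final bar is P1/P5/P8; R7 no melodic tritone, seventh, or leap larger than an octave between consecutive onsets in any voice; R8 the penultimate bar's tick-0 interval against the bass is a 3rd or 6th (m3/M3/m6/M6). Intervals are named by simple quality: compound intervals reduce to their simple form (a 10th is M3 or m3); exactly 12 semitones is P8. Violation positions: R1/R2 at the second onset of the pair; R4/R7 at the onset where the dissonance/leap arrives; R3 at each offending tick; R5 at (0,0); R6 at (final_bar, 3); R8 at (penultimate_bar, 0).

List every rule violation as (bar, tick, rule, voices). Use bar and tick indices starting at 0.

bar 0: v0=C3 v1=C4 downbeat P8
bar 1: v0=D3 v1=D4 downbeat P8
bar 2: v0=E3 v1=G3 downbeat m3
bar 3: v0=C3 v1=G3 downbeat P5
bar 4: v0=D3 v1=D4 downbeat P8
bar 5: v0=B2 v1=G3 downbeat m6
bar 6: v0=C3 v1=C4 downbeat P8
  -> R2 @ bar 1 tick 0 v(0, 1): C3/E3 M3 -> D3/D4 P8 similar
  -> R7 @ bar 1 tick 0 v(1,): E3->D4 leap 10st
  -> R2 @ bar 3 tick 0 v(0, 1): E3/E4 P8 -> C3/G3 P5 similar
  -> R2 @ bar 4 tick 0 v(0, 1): C3/A3 M6 -> D3/D4 P8 similar
  -> R7 @ bar 4 tick 2 v(1,): B3->F3 leap 6st
  -> R2 @ bar 6 tick 0 v(0, 1): B2/G3 m6 -> C3/C4 P8 similar

(1, 0, R2, (0, 1))
(1, 0, R7, (1,))
(3, 0, R2, (0, 1))
(4, 0, R2, (0, 1))
(4, 2, R7, (1,))
(6, 0, R2, (0, 1))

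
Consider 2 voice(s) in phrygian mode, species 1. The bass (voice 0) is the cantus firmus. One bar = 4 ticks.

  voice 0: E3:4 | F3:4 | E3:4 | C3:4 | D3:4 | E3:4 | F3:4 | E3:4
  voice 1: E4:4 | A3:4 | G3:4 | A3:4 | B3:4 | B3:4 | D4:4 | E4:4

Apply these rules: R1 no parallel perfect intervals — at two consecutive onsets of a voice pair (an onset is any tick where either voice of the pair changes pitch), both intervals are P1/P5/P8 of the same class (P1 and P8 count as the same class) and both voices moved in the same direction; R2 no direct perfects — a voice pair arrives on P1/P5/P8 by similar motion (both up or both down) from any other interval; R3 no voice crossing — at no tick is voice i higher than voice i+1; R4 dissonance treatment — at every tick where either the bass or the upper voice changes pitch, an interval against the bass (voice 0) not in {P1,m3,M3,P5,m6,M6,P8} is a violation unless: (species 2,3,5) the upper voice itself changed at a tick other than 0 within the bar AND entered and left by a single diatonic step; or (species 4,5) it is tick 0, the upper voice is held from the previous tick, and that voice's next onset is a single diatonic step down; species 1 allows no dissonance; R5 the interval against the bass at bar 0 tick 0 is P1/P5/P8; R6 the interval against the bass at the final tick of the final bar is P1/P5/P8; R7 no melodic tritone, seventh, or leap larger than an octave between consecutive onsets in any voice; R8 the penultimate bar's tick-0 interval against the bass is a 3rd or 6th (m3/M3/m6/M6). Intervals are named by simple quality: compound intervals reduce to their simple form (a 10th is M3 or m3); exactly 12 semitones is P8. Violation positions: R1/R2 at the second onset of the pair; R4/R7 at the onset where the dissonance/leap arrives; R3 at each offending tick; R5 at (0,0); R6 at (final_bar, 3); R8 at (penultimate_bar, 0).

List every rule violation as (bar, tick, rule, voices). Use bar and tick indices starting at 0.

bar 0: v0=E3 v1=E4 downbeat P8
bar 1: v0=F3 v1=A3 downbeat M3
bar 2: v0=E3 v1=G3 downbeat m3
bar 3: v0=C3 v1=A3 downbeat M6
bar 4: v0=D3 v1=B3 downbeat M6
bar 5: v0=E3 v1=B3 downbeat P5
bar 6: v0=F3 v1=D4 downbeat M6
bar 7: v0=E3 v1=E4 downbeat P8

No violations across 8 bars (E3..E3 vs E4..E4).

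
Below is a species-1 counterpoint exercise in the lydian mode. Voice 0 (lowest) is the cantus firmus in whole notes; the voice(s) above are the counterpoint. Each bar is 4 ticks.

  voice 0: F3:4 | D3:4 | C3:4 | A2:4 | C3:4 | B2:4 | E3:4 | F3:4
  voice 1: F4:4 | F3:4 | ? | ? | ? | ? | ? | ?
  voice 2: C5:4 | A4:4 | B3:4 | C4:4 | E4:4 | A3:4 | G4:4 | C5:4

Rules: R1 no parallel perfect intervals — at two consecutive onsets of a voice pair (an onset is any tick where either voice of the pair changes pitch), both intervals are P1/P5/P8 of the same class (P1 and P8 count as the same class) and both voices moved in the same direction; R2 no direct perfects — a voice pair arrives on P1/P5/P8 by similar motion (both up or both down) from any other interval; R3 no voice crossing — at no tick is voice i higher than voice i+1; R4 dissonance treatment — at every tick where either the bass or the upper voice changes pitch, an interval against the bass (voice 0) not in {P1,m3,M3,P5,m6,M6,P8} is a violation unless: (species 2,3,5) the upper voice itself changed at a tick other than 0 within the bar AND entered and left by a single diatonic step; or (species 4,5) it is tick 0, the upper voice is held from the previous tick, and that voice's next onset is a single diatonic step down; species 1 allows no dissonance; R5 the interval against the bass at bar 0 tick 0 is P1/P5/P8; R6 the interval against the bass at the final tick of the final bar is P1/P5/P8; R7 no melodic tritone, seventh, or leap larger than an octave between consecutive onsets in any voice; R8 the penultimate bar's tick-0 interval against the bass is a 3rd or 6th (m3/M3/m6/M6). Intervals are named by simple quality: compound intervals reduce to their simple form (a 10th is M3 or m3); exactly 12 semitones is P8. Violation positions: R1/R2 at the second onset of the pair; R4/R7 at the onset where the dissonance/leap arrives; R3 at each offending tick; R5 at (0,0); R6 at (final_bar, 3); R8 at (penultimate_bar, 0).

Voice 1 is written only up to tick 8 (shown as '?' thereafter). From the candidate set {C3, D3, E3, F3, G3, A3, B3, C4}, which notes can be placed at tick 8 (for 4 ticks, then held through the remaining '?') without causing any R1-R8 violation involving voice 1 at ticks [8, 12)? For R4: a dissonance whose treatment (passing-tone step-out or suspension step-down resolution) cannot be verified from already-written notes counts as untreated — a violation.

C3: violates R2
D3: violates R4
E3: violates R2
F3: violates R4
G3: legal
A3: legal
B3: violates R4,R7
C4: violates R3

{A3, G3}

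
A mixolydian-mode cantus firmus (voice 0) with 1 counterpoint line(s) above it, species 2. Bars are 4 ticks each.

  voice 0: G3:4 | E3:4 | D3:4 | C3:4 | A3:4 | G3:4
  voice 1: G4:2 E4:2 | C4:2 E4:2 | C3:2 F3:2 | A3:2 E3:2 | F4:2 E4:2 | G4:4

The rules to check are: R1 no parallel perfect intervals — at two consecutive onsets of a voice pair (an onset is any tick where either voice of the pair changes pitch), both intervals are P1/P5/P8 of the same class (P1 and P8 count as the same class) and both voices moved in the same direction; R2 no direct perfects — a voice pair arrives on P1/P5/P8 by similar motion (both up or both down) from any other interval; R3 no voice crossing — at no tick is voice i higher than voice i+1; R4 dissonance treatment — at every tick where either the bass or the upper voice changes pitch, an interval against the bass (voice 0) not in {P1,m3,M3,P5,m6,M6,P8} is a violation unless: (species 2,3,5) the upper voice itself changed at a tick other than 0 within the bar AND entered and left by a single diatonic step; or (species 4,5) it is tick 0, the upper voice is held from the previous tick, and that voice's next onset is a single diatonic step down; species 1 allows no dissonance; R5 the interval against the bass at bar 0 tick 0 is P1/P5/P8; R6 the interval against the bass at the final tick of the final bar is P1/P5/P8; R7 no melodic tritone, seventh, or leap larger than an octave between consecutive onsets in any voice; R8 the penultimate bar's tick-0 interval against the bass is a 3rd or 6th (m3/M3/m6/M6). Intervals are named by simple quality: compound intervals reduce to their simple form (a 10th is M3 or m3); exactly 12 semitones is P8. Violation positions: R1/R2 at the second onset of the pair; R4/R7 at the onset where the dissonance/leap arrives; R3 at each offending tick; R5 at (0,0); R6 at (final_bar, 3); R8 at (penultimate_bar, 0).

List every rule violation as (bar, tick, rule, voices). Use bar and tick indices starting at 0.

(2, 0, R3, (0, 1))
(2, 0, R4, (0, 1))
(2, 0, R7, (1,))
(2, 1, R3, (0, 1))
(4, 0, R7, (1,))

bar 0: v0=G3 v1=G4 downbeat P8
bar 1: v0=E3 v1=C4 downbeat m6
bar 2: v0=D3 v1=C3 downbeat M2
bar 3: v0=C3 v1=A3 downbeat M6
bar 4: v0=A3 v1=F4 downbeat m6
bar 5: v0=G3 v1=G4 downbeat P8
  -> R3 @ bar 2 tick 0 v(0, 1): D3 above C3
  -> R4 @ bar 2 tick 0 v(0, 1): D3/C3 M2 untreated
  -> R7 @ bar 2 tick 0 v(1,): E4->C3 leap 16st
  -> R3 @ bar 2 tick 1 v(0, 1): D3 above C3
  -> R7 @ bar 4 tick 0 v(1,): E3->F4 leap 13st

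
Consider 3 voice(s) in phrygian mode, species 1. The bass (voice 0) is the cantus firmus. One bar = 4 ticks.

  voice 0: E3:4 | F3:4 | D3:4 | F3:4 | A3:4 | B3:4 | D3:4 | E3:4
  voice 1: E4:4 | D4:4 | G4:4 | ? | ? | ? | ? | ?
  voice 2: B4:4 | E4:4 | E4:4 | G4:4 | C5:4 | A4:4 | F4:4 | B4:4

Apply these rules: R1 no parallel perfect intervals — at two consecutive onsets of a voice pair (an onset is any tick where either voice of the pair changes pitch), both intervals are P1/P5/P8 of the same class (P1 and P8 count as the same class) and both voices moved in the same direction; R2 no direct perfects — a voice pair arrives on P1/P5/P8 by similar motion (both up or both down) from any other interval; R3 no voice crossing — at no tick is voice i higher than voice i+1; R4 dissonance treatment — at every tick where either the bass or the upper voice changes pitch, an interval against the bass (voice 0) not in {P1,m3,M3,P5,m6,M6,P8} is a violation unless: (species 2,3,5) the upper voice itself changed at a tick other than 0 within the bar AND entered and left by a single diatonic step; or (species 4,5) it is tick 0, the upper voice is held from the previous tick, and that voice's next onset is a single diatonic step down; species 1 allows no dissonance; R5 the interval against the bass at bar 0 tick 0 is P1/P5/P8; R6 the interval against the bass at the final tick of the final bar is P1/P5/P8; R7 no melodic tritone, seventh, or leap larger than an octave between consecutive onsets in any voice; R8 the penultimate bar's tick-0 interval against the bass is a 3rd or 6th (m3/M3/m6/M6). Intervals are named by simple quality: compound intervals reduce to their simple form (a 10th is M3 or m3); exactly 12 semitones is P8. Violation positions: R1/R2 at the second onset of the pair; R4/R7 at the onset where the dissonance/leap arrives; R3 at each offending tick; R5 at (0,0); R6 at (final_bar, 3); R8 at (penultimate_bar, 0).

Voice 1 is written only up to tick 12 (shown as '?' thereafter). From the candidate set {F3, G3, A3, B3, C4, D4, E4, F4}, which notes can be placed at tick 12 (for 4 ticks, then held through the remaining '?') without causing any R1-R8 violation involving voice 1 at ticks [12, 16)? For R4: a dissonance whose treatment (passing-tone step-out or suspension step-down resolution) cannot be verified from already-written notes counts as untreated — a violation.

{C4, D4, F4}

F3: violates R7
G3: violates R4
A3: violates R7
B3: violates R4
C4: legal
D4: legal
E4: violates R4
F4: legal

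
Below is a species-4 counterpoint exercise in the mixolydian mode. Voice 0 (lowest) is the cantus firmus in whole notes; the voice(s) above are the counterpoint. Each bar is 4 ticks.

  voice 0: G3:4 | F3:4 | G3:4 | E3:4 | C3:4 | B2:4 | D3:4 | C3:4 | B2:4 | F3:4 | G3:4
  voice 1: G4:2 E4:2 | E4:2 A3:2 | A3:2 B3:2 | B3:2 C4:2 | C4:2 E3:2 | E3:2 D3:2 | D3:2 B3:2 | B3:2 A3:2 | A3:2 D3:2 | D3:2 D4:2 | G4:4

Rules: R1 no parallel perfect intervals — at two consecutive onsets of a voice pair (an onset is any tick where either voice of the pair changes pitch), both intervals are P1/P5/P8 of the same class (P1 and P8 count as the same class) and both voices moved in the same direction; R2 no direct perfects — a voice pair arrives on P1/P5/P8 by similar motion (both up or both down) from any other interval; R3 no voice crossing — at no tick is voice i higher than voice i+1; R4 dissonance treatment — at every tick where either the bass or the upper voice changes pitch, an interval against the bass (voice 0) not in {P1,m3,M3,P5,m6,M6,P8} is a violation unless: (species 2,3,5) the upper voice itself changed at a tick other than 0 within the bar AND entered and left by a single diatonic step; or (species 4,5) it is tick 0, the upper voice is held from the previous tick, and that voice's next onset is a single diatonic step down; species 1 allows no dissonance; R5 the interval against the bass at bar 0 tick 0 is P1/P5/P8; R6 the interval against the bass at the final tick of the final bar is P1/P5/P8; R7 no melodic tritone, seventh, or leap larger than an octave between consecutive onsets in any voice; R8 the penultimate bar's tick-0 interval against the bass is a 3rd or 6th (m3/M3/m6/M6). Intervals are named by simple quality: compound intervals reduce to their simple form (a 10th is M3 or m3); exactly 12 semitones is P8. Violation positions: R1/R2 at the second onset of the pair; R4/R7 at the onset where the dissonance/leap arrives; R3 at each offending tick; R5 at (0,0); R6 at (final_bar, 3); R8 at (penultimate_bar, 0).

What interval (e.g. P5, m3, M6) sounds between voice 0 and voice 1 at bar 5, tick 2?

voice 0=B2 voice 1=D3 -> m3

m3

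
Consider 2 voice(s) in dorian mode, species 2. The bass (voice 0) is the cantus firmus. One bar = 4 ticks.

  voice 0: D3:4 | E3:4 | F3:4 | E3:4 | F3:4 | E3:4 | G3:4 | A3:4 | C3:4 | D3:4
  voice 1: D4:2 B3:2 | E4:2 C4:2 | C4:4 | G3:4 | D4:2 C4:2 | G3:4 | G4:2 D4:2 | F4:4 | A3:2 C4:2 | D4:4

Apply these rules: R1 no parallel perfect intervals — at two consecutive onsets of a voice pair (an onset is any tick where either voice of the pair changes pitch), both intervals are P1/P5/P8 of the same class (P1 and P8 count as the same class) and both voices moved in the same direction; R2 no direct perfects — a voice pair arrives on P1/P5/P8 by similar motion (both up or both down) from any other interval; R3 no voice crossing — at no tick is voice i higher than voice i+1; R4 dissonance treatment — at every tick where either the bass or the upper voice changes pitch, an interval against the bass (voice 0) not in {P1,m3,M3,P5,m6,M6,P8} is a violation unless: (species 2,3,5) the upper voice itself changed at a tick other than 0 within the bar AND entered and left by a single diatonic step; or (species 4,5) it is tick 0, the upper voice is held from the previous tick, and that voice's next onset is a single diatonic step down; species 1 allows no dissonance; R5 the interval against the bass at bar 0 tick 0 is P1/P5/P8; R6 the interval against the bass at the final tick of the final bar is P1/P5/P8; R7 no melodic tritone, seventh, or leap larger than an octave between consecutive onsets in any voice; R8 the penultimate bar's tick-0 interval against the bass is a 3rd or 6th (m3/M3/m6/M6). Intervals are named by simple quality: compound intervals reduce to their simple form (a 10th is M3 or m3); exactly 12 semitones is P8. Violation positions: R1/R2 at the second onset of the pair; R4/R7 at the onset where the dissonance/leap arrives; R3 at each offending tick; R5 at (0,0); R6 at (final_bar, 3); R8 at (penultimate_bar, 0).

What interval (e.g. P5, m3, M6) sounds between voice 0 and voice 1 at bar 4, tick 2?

voice 0=F3 voice 1=C4 -> P5

P5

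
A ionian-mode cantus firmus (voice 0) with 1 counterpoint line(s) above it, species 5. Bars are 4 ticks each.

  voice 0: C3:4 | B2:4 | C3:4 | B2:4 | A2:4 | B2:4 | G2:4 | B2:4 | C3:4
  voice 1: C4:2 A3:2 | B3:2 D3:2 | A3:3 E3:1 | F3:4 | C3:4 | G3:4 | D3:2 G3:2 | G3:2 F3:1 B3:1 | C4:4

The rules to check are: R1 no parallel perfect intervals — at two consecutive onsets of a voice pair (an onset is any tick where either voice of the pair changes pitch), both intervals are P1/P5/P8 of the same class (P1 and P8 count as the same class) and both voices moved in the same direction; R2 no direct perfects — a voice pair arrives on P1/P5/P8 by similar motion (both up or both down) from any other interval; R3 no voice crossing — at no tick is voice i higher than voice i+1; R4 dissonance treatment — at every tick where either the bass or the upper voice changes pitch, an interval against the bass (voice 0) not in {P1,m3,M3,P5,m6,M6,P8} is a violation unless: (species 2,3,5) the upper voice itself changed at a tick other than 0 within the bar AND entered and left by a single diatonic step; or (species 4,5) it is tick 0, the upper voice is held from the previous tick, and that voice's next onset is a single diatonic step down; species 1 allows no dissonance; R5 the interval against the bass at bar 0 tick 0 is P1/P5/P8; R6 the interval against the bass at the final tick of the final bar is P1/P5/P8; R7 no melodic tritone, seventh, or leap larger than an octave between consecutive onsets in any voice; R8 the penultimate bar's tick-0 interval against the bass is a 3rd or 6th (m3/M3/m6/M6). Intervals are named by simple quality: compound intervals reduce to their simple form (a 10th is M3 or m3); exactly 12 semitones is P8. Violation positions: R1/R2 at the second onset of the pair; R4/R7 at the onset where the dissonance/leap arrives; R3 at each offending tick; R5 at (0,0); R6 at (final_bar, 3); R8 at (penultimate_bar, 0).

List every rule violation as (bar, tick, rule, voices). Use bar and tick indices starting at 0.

bar 0: v0=C3 v1=C4 downbeat P8
bar 1: v0=B2 v1=B3 downbeat P8
bar 2: v0=C3 v1=A3 downbeat M6
bar 3: v0=B2 v1=F3 downbeat TT
bar 4: v0=A2 v1=C3 downbeat m3
bar 5: v0=B2 v1=G3 downbeat m6
bar 6: v0=G2 v1=D3 downbeat P5
bar 7: v0=B2 v1=G3 downbeat m6
bar 8: v0=C3 v1=C4 downbeat P8
  -> R4 @ bar 3 tick 0 v(0, 1): B2/F3 TT untreated
  -> R2 @ bar 6 tick 0 v(0, 1): B2/G3 m6 -> G2/D3 P5 similar
  -> R4 @ bar 7 tick 2 v(0, 1): B2/F3 TT untreated
  -> R7 @ bar 7 tick 3 v(1,): F3->B3 leap 6st
  -> R1 @ bar 8 tick 0 v(0, 1): B2/B3 P8 -> C3/C4 P8 similar

(3, 0, R4, (0, 1))
(6, 0, R2, (0, 1))
(7, 2, R4, (0, 1))
(7, 3, R7, (1,))
(8, 0, R1, (0, 1))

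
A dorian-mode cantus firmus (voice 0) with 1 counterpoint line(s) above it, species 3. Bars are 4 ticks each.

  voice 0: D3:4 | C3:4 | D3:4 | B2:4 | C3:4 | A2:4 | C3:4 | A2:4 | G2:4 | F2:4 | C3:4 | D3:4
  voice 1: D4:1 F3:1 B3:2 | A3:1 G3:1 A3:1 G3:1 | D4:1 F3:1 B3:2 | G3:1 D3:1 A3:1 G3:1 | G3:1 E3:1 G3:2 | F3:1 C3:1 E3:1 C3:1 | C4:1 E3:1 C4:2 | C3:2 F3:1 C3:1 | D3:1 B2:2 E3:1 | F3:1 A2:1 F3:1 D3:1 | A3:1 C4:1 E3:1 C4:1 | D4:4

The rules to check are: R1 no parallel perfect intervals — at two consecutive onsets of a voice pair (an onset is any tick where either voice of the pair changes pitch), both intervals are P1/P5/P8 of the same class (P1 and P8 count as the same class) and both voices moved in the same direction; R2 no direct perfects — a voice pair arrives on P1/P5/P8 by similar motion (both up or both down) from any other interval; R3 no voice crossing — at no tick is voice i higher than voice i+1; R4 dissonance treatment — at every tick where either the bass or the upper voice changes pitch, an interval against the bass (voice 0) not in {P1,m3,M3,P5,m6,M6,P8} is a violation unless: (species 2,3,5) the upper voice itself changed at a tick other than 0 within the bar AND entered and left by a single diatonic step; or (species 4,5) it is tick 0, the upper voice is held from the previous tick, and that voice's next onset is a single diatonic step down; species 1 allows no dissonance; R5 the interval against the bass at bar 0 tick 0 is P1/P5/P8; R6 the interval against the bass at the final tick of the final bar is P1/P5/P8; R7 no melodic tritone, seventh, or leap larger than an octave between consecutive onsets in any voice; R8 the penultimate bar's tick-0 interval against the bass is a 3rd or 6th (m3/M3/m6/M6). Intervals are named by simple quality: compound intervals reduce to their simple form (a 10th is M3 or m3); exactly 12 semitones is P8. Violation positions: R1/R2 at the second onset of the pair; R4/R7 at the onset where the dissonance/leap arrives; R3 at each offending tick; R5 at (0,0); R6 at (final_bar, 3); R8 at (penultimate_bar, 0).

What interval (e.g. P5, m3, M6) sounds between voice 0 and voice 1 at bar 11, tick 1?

voice 0=D3 voice 1=D4 -> P8

P8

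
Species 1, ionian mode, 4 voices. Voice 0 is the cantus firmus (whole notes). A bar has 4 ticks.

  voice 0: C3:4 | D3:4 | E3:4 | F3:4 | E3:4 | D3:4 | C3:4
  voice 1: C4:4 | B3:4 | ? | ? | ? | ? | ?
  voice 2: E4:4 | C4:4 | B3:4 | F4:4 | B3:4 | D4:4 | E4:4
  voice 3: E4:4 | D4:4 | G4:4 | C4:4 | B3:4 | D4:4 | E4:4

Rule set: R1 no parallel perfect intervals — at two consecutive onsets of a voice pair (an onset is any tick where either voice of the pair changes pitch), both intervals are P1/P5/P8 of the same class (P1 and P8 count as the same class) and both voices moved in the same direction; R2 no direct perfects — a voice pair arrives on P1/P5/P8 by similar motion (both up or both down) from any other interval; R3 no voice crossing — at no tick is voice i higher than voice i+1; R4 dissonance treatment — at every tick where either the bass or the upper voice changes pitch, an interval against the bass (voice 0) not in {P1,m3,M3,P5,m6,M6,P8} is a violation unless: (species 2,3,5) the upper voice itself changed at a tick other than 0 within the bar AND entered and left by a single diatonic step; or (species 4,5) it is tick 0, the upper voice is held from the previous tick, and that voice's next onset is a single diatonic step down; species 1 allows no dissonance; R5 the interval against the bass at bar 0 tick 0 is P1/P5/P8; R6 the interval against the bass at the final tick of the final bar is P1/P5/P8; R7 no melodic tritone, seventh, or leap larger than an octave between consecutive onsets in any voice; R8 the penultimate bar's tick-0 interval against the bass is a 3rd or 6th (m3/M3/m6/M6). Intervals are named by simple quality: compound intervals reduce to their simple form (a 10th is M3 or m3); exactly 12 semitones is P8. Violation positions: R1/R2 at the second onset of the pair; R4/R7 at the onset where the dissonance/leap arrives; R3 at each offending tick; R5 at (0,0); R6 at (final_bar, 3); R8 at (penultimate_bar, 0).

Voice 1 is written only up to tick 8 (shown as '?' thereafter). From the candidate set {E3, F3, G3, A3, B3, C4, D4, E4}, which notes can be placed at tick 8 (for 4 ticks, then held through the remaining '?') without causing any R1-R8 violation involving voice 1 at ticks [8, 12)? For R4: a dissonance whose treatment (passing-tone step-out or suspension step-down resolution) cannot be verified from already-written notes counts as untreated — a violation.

E3: violates R2
F3: violates R4,R7
G3: legal
A3: violates R4
B3: legal
C4: violates R2,R3
D4: violates R3,R4
E4: violates R2,R3

{B3, G3}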